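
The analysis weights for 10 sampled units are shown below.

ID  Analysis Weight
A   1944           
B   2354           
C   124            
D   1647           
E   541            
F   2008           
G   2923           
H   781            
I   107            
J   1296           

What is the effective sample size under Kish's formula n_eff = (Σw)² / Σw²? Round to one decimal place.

Σ wᵢ = 1944 + 2354 + 124 + 1647 + 541 + 2008 + 2923 + 781 + 107 + 1296 = 13725
Σ wᵢ² = 3779136 + 5541316 + 15376 + 2712609 + 292681 + 4032064 + 8543929 + 609961 + 11449 + 1679616 = 27218137
n_eff = 13725² / 27218137 = 188375625 / 27218137 = 6.9209595

6.9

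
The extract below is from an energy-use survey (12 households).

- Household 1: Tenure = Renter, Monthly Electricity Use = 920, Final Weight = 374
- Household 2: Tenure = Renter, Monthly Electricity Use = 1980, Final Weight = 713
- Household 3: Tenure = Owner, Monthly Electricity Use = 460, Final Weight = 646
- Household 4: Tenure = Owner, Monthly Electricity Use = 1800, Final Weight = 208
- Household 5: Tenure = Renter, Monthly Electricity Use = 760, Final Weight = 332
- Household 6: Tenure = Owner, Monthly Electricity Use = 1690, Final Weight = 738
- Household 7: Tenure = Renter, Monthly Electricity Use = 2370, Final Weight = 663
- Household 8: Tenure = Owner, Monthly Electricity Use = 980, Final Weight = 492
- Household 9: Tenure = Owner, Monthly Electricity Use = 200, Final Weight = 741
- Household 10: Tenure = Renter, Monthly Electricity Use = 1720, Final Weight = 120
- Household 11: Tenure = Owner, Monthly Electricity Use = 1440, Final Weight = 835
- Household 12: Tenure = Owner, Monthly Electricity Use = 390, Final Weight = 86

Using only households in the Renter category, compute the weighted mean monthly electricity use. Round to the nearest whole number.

1719

Renter rows: 1, 2, 5, 7, 10
Weighted sum = 920×374 + 1980×713 + 760×332 + 2370×663 + 1720×120
  = 344080 + 1411740 + 252320 + 1571310 + 206400 = 3785850
Sum of weights = 374 + 713 + 332 + 663 + 120 = 2202
Weighted mean = 3785850 / 2202 = 1719.2779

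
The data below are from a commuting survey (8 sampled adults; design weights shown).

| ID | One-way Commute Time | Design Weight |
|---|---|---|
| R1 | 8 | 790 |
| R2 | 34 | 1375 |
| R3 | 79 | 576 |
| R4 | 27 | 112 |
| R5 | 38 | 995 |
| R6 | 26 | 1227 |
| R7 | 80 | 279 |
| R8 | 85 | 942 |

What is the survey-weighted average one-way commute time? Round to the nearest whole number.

43

Weighted sum = 273700
Sum of weights = 790 + 1375 + 576 + 112 + 995 + 1227 + 279 + 942 = 6296
Weighted mean = 273700 / 6296 = 43.472046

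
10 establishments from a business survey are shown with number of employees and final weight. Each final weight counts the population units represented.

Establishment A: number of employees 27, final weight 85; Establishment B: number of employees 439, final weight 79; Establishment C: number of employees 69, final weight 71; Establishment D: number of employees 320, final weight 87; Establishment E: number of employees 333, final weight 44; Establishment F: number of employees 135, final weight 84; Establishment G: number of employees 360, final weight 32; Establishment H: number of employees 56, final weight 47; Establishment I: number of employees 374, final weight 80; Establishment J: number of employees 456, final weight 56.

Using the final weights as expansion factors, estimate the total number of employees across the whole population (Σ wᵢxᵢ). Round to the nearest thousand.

165000

Weighted total = 27×85 + 439×79 + 69×71 + 320×87 + 333×44 + 135×84 + 360×32 + 56×47 + 374×80 + 456×56
  = 165315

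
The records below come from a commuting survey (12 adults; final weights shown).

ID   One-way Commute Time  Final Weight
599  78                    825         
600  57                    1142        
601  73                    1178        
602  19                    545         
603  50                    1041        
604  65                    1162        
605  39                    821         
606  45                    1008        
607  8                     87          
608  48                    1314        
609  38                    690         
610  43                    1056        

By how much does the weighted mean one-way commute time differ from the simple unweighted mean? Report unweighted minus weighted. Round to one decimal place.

Unweighted sum = 563
Unweighted mean = 563 / 12 = 46.916667
Weighted sum = 78×825 + 57×1142 + 73×1178 + 19×545 + 50×1041 + 65×1162 + 39×821 + 45×1008 + 8×87 + 48×1314 + 38×690 + 43×1056
  = 64350 + 65094 + 85994 + 10355 + 52050 + 75530 + 32019 + 45360 + 696 + 63072 + 26220 + 45408 = 566148
Sum of weights = 825 + 1142 + 1178 + 545 + 1041 + 1162 + 821 + 1008 + 87 + 1314 + 690 + 1056 = 10869
Weighted mean = 566148 / 10869 = 52.088325
Difference (unweighted minus weighted) = -5.1716579

-5.2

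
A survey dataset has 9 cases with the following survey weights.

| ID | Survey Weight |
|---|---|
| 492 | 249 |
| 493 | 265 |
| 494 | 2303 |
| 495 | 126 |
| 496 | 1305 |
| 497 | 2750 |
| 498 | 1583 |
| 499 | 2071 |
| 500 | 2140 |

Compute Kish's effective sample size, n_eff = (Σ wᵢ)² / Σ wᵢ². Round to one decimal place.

Σ wᵢ = 249 + 265 + 2303 + 126 + 1305 + 2750 + 1583 + 2071 + 2140 = 12792
Σ wᵢ² = 62001 + 70225 + 5303809 + 15876 + 1703025 + 7562500 + 2505889 + 4289041 + 4579600 = 26091966
n_eff = 12792² / 26091966 = 163635264 / 26091966 = 6.2714808

6.3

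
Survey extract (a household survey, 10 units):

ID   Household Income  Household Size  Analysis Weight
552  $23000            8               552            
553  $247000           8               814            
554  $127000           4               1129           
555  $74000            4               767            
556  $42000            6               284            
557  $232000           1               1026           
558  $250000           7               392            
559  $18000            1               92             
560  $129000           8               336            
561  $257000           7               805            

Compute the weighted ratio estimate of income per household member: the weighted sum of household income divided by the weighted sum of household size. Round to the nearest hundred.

31300

Σ wᵢ·y = 23000×552 + 247000×814 + 127000×1129 + 74000×767 + 42000×284 + 232000×1026 + 250000×392 + 18000×92 + 129000×336 + 257000×805
  = 12696000 + 201058000 + 143383000 + 56758000 + 11928000 + 238032000 + 98000000 + 1656000 + 43344000 + 206885000 = 1013740000
Σ wᵢ·x = 8×552 + 8×814 + 4×1129 + 4×767 + 6×284 + 1×1026 + 7×392 + 1×92 + 8×336 + 7×805
  = 4416 + 6512 + 4516 + 3068 + 1704 + 1026 + 2744 + 92 + 2688 + 5635 = 32401
Ratio = 1013740000 / 32401 = 31287.306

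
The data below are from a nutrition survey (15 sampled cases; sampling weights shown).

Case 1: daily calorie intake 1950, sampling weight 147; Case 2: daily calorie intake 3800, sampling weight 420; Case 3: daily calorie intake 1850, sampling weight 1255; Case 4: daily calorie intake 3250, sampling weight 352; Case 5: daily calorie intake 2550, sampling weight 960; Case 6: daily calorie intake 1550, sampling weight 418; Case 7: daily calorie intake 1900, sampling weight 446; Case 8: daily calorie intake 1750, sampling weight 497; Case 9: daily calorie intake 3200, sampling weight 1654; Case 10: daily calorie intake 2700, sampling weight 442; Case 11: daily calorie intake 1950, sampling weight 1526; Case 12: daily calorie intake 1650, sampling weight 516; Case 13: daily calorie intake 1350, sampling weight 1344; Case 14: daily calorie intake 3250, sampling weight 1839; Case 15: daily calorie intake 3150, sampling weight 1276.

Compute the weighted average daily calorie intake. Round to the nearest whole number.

Weighted sum = 32285300
Sum of weights = 13092
Weighted mean = 32285300 / 13092 = 2466.0327

2466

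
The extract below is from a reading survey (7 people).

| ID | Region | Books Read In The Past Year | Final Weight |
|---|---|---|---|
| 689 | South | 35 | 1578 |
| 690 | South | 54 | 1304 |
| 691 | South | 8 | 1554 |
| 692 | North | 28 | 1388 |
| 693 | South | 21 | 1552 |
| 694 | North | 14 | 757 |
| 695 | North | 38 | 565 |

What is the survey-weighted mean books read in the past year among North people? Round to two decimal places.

26.17

North rows: 692, 694, 695
Weighted sum = 28×1388 + 14×757 + 38×565
  = 38864 + 10598 + 21470 = 70932
Sum of weights = 1388 + 757 + 565 = 2710
Weighted mean = 70932 / 2710 = 26.17417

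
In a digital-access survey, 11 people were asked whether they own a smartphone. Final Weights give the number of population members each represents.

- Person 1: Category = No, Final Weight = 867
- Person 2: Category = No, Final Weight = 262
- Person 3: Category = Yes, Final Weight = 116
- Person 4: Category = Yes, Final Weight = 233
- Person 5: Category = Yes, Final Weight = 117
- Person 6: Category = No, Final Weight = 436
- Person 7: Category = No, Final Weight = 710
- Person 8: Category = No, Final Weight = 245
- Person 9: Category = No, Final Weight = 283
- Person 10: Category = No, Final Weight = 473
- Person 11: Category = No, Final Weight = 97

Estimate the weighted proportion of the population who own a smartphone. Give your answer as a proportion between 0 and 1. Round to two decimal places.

Sum of weights for 'Yes' = 116 + 233 + 117 = 466
Total weight = 867 + 262 + 116 + 233 + 117 + 436 + 710 + 245 + 283 + 473 + 97 = 3839
Weighted proportion = 466 / 3839 = 0.12138578

0.12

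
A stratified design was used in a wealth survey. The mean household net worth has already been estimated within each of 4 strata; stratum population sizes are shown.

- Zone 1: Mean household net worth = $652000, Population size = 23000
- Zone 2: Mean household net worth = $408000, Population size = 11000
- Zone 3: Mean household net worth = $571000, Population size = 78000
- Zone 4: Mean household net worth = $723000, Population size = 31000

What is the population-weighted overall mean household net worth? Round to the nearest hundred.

604400

Σ Nₕ·x̄ₕ = 652000×23000 + 408000×11000 + 571000×78000 + 723000×31000
  = 86435000000
Σ Nₕ = 143000
Overall mean = 86435000000 / 143000 = 604440.56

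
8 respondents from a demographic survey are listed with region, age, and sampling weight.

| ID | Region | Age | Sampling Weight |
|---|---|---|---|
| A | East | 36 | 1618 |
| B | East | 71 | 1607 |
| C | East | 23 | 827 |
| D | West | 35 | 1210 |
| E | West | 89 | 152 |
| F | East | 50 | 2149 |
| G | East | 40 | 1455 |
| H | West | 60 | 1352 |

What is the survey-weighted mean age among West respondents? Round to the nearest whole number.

50

West rows: D, E, H
Weighted sum = 35×1210 + 89×152 + 60×1352
  = 42350 + 13528 + 81120 = 136998
Sum of weights = 2714
Weighted mean = 136998 / 2714 = 50.478261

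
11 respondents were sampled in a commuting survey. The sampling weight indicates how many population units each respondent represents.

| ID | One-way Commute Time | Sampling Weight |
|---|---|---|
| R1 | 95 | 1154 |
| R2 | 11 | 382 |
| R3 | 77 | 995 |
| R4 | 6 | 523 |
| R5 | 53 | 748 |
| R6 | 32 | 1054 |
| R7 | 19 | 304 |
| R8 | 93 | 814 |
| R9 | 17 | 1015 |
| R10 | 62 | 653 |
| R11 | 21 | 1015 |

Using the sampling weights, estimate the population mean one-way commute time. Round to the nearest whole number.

Weighted sum = 95×1154 + 11×382 + 77×995 + 6×523 + 53×748 + 32×1054 + 19×304 + 93×814 + 17×1015 + 62×653 + 21×1015
  = 109630 + 4202 + 76615 + 3138 + 39644 + 33728 + 5776 + 75702 + 17255 + 40486 + 21315 = 427491
Sum of weights = 1154 + 382 + 995 + 523 + 748 + 1054 + 304 + 814 + 1015 + 653 + 1015 = 8657
Weighted mean = 427491 / 8657 = 49.380963

49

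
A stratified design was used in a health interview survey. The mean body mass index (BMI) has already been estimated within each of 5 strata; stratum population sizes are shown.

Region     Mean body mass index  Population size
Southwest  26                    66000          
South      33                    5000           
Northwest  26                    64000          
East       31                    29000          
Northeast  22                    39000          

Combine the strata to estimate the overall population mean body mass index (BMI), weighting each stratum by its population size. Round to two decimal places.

Σ Nₕ·x̄ₕ = 26×66000 + 33×5000 + 26×64000 + 31×29000 + 22×39000
  = 1716000 + 165000 + 1664000 + 899000 + 858000 = 5302000
Σ Nₕ = 66000 + 5000 + 64000 + 29000 + 39000 = 203000
Overall mean = 5302000 / 203000 = 26.118227

26.12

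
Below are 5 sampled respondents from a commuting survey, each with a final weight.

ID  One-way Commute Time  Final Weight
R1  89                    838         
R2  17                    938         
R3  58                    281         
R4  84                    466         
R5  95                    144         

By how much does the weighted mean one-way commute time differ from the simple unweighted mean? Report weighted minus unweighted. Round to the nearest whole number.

Unweighted sum = 89 + 17 + 58 + 84 + 95 = 343
Unweighted mean = 343 / 5 = 68.6
Weighted sum = 89×838 + 17×938 + 58×281 + 84×466 + 95×144
  = 74582 + 15946 + 16298 + 39144 + 13680 = 159650
Sum of weights = 838 + 938 + 281 + 466 + 144 = 2667
Weighted mean = 159650 / 2667 = 59.861267
Difference (weighted minus unweighted) = -8.7387327

-9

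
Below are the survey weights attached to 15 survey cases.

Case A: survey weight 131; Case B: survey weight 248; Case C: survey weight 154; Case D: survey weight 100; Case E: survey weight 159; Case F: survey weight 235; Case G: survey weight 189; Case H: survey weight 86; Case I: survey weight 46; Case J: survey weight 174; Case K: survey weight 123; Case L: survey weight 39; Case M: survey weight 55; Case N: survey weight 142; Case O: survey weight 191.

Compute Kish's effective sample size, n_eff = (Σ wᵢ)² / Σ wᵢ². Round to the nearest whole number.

Σ wᵢ = 2072
Σ wᵢ² = 344716
n_eff = 2072² / 344716 = 4293184 / 344716 = 12.454264

12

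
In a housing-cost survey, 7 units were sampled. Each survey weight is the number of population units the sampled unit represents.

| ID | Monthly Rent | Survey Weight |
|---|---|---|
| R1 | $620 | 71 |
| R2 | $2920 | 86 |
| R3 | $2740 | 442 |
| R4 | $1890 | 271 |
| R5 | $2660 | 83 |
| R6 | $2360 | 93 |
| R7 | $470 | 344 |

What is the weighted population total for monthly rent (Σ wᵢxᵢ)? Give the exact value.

2620350

Weighted total = 620×71 + 2920×86 + 2740×442 + 1890×271 + 2660×83 + 2360×93 + 470×344
  = 44020 + 251120 + 1211080 + 512190 + 220780 + 219480 + 161680 = 2620350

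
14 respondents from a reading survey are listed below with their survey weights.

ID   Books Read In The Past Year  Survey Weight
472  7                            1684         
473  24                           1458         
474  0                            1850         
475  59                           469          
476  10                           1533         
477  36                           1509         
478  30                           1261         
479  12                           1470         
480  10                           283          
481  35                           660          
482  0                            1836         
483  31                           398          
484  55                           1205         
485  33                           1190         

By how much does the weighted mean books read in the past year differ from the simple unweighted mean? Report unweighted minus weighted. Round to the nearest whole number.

Unweighted sum = 342
Unweighted mean = 342 / 14 = 24.428571
Weighted sum = 343388
Sum of weights = 16806
Weighted mean = 343388 / 16806 = 20.432465
Difference (unweighted minus weighted) = 3.9961068

4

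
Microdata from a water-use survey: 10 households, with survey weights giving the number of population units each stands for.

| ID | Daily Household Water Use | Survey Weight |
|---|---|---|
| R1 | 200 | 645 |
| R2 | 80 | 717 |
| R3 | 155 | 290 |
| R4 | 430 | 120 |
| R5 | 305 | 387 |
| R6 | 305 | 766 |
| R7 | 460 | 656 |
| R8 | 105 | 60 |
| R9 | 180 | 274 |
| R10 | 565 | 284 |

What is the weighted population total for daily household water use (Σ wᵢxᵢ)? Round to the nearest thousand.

Weighted total = 200×645 + 80×717 + 155×290 + 430×120 + 305×387 + 305×766 + 460×656 + 105×60 + 180×274 + 565×284
  = 129000 + 57360 + 44950 + 51600 + 118035 + 233630 + 301760 + 6300 + 49320 + 160460 = 1152415

1152000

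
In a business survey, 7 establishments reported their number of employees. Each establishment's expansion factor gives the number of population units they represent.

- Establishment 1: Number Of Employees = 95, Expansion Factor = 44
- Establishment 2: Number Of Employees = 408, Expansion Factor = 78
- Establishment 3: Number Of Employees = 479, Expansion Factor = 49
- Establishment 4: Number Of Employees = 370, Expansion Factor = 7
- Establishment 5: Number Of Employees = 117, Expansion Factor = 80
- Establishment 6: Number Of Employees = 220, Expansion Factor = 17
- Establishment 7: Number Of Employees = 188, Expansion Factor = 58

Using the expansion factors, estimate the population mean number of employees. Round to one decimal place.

258.5

Weighted sum = 86069
Sum of weights = 44 + 78 + 49 + 7 + 80 + 17 + 58 = 333
Weighted mean = 86069 / 333 = 258.46547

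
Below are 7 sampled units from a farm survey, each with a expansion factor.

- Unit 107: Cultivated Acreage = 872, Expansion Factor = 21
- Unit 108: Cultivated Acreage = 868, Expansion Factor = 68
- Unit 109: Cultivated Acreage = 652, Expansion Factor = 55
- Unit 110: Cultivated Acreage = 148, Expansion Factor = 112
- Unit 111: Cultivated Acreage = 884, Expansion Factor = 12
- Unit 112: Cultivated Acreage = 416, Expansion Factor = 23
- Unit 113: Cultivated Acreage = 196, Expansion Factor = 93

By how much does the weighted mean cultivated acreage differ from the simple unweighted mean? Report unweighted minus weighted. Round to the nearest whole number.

Unweighted sum = 872 + 868 + 652 + 148 + 884 + 416 + 196 = 4036
Unweighted mean = 4036 / 7 = 576.57143
Weighted sum = 872×21 + 868×68 + 652×55 + 148×112 + 884×12 + 416×23 + 196×93
  = 18312 + 59024 + 35860 + 16576 + 10608 + 9568 + 18228 = 168176
Sum of weights = 384
Weighted mean = 168176 / 384 = 437.95833
Difference (unweighted minus weighted) = 138.6131

139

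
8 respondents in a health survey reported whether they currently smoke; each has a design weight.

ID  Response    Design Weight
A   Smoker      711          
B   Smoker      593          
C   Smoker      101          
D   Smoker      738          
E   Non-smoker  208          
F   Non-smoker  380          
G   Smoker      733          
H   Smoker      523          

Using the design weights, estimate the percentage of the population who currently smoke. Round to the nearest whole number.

85

Sum of weights for 'Smoker' = 711 + 593 + 101 + 738 + 733 + 523 = 3399
Total weight = 711 + 593 + 101 + 738 + 208 + 380 + 733 + 523 = 3987
Weighted proportion = 3399 / 3987 = 0.85252069 → 85.252069%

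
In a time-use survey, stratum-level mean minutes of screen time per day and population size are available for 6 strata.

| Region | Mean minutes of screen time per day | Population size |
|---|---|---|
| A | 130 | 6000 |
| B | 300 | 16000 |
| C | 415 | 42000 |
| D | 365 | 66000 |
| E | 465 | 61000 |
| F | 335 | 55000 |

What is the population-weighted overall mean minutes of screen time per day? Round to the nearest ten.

380

Σ Nₕ·x̄ₕ = 93890000
Σ Nₕ = 6000 + 16000 + 42000 + 66000 + 61000 + 55000 = 246000
Overall mean = 93890000 / 246000 = 381.66667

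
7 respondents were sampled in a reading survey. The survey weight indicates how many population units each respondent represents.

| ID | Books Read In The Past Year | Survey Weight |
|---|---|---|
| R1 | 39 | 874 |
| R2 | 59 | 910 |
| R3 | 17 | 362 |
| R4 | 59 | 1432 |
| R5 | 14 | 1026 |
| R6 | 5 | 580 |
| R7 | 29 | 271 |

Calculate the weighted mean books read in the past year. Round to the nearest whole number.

37

Weighted sum = 39×874 + 59×910 + 17×362 + 59×1432 + 14×1026 + 5×580 + 29×271
  = 203541
Sum of weights = 874 + 910 + 362 + 1432 + 1026 + 580 + 271 = 5455
Weighted mean = 203541 / 5455 = 37.312741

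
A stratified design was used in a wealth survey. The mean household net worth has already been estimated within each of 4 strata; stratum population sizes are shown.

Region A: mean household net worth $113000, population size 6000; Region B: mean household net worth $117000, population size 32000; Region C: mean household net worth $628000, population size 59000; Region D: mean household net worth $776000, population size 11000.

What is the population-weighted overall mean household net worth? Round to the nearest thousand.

463000

Σ Nₕ·x̄ₕ = 113000×6000 + 117000×32000 + 628000×59000 + 776000×11000
  = 678000000 + 3744000000 + 37052000000 + 8536000000 = 50010000000
Σ Nₕ = 6000 + 32000 + 59000 + 11000 = 108000
Overall mean = 50010000000 / 108000 = 463055.56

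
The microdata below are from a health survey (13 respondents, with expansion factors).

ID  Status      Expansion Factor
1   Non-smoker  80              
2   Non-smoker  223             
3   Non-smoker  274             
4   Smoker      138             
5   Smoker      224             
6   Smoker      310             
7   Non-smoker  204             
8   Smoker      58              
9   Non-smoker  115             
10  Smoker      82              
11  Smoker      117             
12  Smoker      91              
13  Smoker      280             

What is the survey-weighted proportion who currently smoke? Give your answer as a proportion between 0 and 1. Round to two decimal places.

Sum of weights for 'Smoker' = 138 + 224 + 310 + 58 + 82 + 117 + 91 + 280 = 1300
Total weight = 2196
Weighted proportion = 1300 / 2196 = 0.59198543

0.59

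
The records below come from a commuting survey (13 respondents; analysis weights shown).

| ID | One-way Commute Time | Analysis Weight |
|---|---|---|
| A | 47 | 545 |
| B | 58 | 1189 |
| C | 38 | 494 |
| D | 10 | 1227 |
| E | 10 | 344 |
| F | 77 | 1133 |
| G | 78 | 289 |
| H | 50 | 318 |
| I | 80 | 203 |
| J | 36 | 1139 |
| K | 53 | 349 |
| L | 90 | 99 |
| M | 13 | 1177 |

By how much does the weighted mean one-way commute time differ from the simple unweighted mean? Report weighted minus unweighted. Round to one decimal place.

Unweighted sum = 640
Unweighted mean = 640 / 13 = 49.230769
Weighted sum = 354694
Sum of weights = 8506
Weighted mean = 354694 / 8506 = 41.699271
Difference (weighted minus unweighted) = -7.5314981

-7.5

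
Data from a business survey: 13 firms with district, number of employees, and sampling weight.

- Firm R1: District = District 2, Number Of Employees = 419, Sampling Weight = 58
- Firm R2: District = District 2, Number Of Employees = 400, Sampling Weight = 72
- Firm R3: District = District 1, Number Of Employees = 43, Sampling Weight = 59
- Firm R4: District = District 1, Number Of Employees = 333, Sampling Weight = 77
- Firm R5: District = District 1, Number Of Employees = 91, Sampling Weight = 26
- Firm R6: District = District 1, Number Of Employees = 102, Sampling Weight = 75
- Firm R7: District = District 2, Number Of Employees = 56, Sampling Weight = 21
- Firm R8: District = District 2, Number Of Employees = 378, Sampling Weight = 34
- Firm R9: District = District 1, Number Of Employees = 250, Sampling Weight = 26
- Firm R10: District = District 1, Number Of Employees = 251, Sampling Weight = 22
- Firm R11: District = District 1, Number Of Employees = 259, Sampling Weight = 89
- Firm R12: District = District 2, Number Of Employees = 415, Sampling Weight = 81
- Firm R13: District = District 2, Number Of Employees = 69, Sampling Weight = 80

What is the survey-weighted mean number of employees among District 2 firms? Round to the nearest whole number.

District 2 rows: R1, R2, R7, R8, R12, R13
Weighted sum = 419×58 + 400×72 + 56×21 + 378×34 + 415×81 + 69×80
  = 106265
Sum of weights = 58 + 72 + 21 + 34 + 81 + 80 = 346
Weighted mean = 106265 / 346 = 307.12428

307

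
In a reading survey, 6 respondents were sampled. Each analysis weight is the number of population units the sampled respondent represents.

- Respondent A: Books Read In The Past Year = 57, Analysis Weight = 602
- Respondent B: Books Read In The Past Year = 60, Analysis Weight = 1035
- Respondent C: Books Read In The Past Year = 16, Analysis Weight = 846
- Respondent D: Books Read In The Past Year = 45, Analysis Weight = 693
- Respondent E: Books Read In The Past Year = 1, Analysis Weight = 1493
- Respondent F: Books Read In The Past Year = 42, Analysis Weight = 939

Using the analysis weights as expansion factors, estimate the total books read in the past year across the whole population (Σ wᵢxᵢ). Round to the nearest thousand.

Weighted total = 182066

182000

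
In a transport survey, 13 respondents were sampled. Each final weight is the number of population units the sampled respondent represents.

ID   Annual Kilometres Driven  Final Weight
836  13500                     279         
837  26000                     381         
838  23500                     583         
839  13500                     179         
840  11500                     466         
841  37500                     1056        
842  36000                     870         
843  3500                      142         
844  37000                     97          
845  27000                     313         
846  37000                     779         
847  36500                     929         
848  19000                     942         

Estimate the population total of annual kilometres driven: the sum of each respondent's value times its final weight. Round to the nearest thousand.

Weighted total = 199235000

199235000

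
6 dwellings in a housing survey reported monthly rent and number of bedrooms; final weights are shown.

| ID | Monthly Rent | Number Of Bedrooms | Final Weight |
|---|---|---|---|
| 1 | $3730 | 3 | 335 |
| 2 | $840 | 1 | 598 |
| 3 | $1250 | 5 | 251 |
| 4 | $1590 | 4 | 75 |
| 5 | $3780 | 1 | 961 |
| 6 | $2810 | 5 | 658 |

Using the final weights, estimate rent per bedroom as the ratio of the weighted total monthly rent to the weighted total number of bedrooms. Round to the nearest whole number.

1035

Σ wᵢ·y = 3730×335 + 840×598 + 1250×251 + 1590×75 + 3780×961 + 2810×658
  = 1249550 + 502320 + 313750 + 119250 + 3632580 + 1848980 = 7666430
Σ wᵢ·x = 3×335 + 1×598 + 5×251 + 4×75 + 1×961 + 5×658
  = 1005 + 598 + 1255 + 300 + 961 + 3290 = 7409
Ratio = 7666430 / 7409 = 1034.7456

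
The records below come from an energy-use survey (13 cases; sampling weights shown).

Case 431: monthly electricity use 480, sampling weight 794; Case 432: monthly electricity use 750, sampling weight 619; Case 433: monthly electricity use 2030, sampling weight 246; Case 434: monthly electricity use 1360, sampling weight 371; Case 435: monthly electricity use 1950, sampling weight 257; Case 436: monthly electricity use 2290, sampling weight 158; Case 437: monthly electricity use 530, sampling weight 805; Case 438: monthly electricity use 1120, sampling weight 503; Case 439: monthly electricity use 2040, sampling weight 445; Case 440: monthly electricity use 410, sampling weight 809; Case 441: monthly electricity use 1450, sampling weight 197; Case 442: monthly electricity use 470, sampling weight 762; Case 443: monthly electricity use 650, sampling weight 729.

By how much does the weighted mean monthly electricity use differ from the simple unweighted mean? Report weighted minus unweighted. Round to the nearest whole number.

-290

Unweighted sum = 15530
Unweighted mean = 15530 / 13 = 1194.6154
Weighted sum = 6059420
Sum of weights = 6695
Weighted mean = 6059420 / 6695 = 905.06647
Difference (weighted minus unweighted) = -289.54892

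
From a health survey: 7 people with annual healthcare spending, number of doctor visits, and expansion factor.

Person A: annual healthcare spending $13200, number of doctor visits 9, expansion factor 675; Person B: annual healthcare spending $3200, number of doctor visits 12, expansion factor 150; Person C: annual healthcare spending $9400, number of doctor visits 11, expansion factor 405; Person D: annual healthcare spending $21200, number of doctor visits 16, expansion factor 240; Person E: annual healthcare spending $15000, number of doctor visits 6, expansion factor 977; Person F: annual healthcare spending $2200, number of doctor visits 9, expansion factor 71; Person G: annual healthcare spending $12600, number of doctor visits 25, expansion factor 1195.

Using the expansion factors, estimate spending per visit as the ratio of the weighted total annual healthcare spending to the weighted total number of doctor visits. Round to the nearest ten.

920

Σ wᵢ·y = 13200×675 + 3200×150 + 9400×405 + 21200×240 + 15000×977 + 2200×71 + 12600×1195
  = 8910000 + 480000 + 3807000 + 5088000 + 14655000 + 156200 + 15057000 = 48153200
Σ wᵢ·x = 9×675 + 12×150 + 11×405 + 16×240 + 6×977 + 9×71 + 25×1195
  = 6075 + 1800 + 4455 + 3840 + 5862 + 639 + 29875 = 52546
Ratio = 48153200 / 52546 = 916.40087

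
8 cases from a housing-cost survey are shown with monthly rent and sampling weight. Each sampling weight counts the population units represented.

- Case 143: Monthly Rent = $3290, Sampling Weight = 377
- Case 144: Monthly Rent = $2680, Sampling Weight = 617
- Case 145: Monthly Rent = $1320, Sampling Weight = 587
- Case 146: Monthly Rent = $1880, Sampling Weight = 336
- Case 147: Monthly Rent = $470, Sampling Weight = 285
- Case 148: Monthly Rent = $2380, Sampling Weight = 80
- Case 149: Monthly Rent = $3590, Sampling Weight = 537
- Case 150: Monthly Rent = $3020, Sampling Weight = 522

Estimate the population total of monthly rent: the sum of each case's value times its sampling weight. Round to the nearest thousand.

8129000

Weighted total = 3290×377 + 2680×617 + 1320×587 + 1880×336 + 470×285 + 2380×80 + 3590×537 + 3020×522
  = 8129030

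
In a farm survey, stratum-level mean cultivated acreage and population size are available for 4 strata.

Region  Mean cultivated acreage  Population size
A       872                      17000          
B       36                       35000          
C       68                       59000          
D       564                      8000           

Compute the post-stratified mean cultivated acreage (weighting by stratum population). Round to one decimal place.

Σ Nₕ·x̄ₕ = 872×17000 + 36×35000 + 68×59000 + 564×8000
  = 14824000 + 1260000 + 4012000 + 4512000 = 24608000
Σ Nₕ = 119000
Overall mean = 24608000 / 119000 = 206.78992

206.8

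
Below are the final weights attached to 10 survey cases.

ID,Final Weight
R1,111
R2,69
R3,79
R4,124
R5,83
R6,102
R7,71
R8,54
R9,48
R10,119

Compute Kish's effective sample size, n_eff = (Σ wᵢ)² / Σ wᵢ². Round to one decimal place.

9.2

Σ wᵢ = 860
Σ wᵢ² = 12321 + 4761 + 6241 + 15376 + 6889 + 10404 + 5041 + 2916 + 2304 + 14161 = 80414
n_eff = 860² / 80414 = 739600 / 80414 = 9.1974034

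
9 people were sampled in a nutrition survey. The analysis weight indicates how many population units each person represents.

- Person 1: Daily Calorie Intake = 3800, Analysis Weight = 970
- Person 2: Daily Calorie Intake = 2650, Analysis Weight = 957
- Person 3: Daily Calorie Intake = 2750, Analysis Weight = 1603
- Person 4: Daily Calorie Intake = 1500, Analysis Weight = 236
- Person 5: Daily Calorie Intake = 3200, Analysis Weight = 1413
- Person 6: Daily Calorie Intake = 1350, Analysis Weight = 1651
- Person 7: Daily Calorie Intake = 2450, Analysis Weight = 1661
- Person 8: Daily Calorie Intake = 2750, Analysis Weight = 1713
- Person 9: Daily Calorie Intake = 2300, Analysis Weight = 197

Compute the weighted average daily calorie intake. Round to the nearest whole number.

Weighted sum = 3800×970 + 2650×957 + 2750×1603 + 1500×236 + 3200×1413 + 1350×1651 + 2450×1661 + 2750×1713 + 2300×197
  = 26968050
Sum of weights = 970 + 957 + 1603 + 236 + 1413 + 1651 + 1661 + 1713 + 197 = 10401
Weighted mean = 26968050 / 10401 = 2592.8324

2593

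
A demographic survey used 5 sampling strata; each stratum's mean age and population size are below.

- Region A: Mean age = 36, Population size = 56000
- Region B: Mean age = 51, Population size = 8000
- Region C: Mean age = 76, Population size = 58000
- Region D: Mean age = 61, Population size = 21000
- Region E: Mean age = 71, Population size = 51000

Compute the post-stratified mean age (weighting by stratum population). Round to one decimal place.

Σ Nₕ·x̄ₕ = 36×56000 + 51×8000 + 76×58000 + 61×21000 + 71×51000
  = 2016000 + 408000 + 4408000 + 1281000 + 3621000 = 11734000
Σ Nₕ = 56000 + 8000 + 58000 + 21000 + 51000 = 194000
Overall mean = 11734000 / 194000 = 60.484536

60.5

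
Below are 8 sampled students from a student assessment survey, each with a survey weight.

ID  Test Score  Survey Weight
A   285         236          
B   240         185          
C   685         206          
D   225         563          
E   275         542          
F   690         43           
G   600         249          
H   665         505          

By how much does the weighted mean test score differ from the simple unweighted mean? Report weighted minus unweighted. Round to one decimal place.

-45.6

Unweighted sum = 285 + 240 + 685 + 225 + 275 + 690 + 600 + 665 = 3665
Unweighted mean = 3665 / 8 = 458.125
Weighted sum = 285×236 + 240×185 + 685×206 + 225×563 + 275×542 + 690×43 + 600×249 + 665×505
  = 67260 + 44400 + 141110 + 126675 + 149050 + 29670 + 149400 + 335825 = 1043390
Sum of weights = 236 + 185 + 206 + 563 + 542 + 43 + 249 + 505 = 2529
Weighted mean = 1043390 / 2529 = 412.57019
Difference (weighted minus unweighted) = -45.554814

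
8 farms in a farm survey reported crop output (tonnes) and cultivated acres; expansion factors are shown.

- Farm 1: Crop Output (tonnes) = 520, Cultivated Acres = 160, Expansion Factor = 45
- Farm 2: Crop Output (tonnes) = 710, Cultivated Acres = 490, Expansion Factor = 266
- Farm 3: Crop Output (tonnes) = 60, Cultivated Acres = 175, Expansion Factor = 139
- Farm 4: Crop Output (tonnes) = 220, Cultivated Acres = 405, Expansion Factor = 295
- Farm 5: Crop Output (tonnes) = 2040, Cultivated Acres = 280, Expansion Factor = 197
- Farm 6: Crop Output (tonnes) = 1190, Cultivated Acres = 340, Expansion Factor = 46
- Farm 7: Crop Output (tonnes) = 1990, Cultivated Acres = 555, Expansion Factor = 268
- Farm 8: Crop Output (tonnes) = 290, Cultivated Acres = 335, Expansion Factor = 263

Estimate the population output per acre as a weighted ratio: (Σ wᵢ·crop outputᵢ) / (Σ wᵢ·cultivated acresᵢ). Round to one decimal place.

2.3

Σ wᵢ·y = 520×45 + 710×266 + 60×139 + 220×295 + 2040×197 + 1190×46 + 1990×268 + 290×263
  = 1351710
Σ wᵢ·x = 588985
Ratio = 1351710 / 588985 = 2.294982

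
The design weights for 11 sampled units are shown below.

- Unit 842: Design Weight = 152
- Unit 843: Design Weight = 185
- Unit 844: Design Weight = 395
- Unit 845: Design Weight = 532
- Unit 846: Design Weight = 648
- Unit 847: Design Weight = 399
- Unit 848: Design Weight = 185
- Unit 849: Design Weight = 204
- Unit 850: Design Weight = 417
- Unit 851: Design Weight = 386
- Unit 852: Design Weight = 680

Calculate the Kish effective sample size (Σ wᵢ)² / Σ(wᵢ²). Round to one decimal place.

Σ wᵢ = 152 + 185 + 395 + 532 + 648 + 399 + 185 + 204 + 417 + 386 + 680 = 4183
Σ wᵢ² = 1936609
n_eff = 4183² / 1936609 = 17497489 / 1936609 = 9.0351171

9.0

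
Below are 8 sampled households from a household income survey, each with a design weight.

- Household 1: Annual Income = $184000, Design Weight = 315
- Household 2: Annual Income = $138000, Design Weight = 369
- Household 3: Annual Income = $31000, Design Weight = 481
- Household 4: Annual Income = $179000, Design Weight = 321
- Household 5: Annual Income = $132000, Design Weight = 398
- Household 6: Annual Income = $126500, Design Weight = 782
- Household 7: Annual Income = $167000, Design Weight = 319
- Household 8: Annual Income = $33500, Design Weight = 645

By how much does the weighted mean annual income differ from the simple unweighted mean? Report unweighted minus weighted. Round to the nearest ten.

Unweighted sum = 184000 + 138000 + 31000 + 179000 + 132000 + 126500 + 167000 + 33500 = 991000
Unweighted mean = 991000 / 8 = 123875
Weighted sum = 184000×315 + 138000×369 + 31000×481 + 179000×321 + 132000×398 + 126500×782 + 167000×319 + 33500×645
  = 57960000 + 50922000 + 14911000 + 57459000 + 52536000 + 98923000 + 53273000 + 21607500 = 407591500
Sum of weights = 315 + 369 + 481 + 321 + 398 + 782 + 319 + 645 = 3630
Weighted mean = 407591500 / 3630 = 112284.16
Difference (unweighted minus weighted) = 11590.84

11590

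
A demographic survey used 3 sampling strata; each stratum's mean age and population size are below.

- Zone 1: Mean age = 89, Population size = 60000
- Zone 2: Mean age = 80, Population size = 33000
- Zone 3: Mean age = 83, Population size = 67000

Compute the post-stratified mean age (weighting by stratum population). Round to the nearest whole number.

85

Σ Nₕ·x̄ₕ = 89×60000 + 80×33000 + 83×67000
  = 5340000 + 2640000 + 5561000 = 13541000
Σ Nₕ = 160000
Overall mean = 13541000 / 160000 = 84.63125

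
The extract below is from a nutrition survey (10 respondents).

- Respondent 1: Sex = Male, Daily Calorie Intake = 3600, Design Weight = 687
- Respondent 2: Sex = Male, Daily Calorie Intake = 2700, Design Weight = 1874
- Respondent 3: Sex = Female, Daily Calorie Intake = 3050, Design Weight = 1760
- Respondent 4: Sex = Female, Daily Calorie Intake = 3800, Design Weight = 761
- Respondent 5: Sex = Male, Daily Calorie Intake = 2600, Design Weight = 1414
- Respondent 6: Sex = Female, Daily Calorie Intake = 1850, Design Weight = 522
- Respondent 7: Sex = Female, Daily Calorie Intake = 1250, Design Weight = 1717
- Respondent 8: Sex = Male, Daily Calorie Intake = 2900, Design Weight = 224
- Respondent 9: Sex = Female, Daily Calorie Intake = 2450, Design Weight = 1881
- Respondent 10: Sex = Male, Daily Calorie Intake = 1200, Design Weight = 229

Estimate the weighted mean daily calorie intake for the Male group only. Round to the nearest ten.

Male rows: 1, 2, 5, 8, 10
Weighted sum = 3600×687 + 2700×1874 + 2600×1414 + 2900×224 + 1200×229
  = 2473200 + 5059800 + 3676400 + 649600 + 274800 = 12133800
Sum of weights = 687 + 1874 + 1414 + 224 + 229 = 4428
Weighted mean = 12133800 / 4428 = 2740.2439

2740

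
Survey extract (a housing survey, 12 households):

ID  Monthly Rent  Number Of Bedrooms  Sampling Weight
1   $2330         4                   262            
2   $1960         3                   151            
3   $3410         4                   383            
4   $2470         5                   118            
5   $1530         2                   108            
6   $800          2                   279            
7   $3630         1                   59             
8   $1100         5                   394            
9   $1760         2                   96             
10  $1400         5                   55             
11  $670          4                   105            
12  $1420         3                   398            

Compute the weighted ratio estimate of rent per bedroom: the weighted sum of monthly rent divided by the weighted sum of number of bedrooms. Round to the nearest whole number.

Σ wᵢ·y = 2330×262 + 1960×151 + 3410×383 + 2470×118 + 1530×108 + 800×279 + 3630×59 + 1100×394 + 1760×96 + 1400×55 + 670×105 + 1420×398
  = 610460 + 295960 + 1306030 + 291460 + 165240 + 223200 + 214170 + 433400 + 168960 + 77000 + 70350 + 565160 = 4421390
Σ wᵢ·x = 4×262 + 3×151 + 4×383 + 5×118 + 2×108 + 2×279 + 1×59 + 5×394 + 2×96 + 5×55 + 4×105 + 3×398
  = 1048 + 453 + 1532 + 590 + 216 + 558 + 59 + 1970 + 192 + 275 + 420 + 1194 = 8507
Ratio = 4421390 / 8507 = 519.73551

520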